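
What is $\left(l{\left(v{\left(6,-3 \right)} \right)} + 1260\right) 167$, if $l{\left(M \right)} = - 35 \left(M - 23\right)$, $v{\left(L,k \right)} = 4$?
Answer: $321475$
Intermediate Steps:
$l{\left(M \right)} = 805 - 35 M$ ($l{\left(M \right)} = - 35 \left(-23 + M\right) = 805 - 35 M$)
$\left(l{\left(v{\left(6,-3 \right)} \right)} + 1260\right) 167 = \left(\left(805 - 140\right) + 1260\right) 167 = \left(665 + 1260\right) 167 = 1925 \cdot 167 = 321475$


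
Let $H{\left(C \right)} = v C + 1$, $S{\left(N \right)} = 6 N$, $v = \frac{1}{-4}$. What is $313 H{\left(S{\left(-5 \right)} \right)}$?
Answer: $\frac{5321}{2} \approx 2660.5$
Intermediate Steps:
$v = - \frac{1}{4} \approx -0.25$
$H{\left(C \right)} = 1 - \frac{C}{4}$ ($H{\left(C \right)} = - \frac{C}{4} + 1 = 1 - \frac{C}{4}$)
$313 H{\left(S{\left(-5 \right)} \right)} = 313 \left(1 - \frac{6 \left(-5\right)}{4}\right) = 313 \left(1 - - \frac{15}{2}\right) = 313 \left(1 + \frac{15}{2}\right) = 313 \cdot \frac{17}{2} = \frac{5321}{2}$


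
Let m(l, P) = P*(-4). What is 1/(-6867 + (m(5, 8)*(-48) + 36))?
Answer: -1/5295 ≈ -0.00018886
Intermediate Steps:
m(l, P) = -4*P
1/(-6867 + (m(5, 8)*(-48) + 36)) = 1/(-6867 + (-4*8*(-48) + 36)) = 1/(-6867 + (-32*(-48) + 36)) = 1/(-6867 + (1536 + 36)) = 1/(-6867 + 1572) = 1/(-5295) = -1/5295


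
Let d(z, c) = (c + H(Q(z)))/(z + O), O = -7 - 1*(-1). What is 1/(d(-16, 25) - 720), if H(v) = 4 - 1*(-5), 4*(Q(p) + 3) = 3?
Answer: -11/7937 ≈ -0.0013859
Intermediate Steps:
Q(p) = -9/4 (Q(p) = -3 + (1/4)*3 = -3 + 3/4 = -9/4)
H(v) = 9 (H(v) = 4 + 5 = 9)
O = -6 (O = -7 + 1 = -6)
d(z, c) = (9 + c)/(-6 + z) (d(z, c) = (c + 9)/(z - 6) = (9 + c)/(-6 + z))
1/(d(-16, 25) - 720) = 1/((9 + 25)/(-6 - 16) - 720) = 1/(34/(-22) - 720) = 1/(-1/22*34 - 720) = 1/(-17/11 - 720) = 1/(-7937/11) = -11/7937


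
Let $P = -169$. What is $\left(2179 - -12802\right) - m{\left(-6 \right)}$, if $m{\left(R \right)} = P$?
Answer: $15150$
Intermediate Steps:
$m{\left(R \right)} = -169$
$\left(2179 - -12802\right) - m{\left(-6 \right)} = \left(2179 - -12802\right) - -169 = \left(2179 + 12802\right) + 169 = 14981 + 169 = 15150$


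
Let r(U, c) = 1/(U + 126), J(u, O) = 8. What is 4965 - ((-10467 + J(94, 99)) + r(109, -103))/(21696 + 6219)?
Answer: 10857660663/2186675 ≈ 4965.4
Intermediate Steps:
r(U, c) = 1/(126 + U)
4965 - ((-10467 + J(94, 99)) + r(109, -103))/(21696 + 6219) = 4965 - ((-10467 + 8) + 1/(126 + 109))/(21696 + 6219) = 4965 - (-10459 + 1/235)/27915 = 4965 - (-2457864)/(235*27915) = 4965 - 1*(-819288/2186675) = 4965 + 819288/2186675 = 10857660663/2186675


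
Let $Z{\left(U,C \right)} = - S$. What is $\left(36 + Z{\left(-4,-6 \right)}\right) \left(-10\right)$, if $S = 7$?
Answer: $-290$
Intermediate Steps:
$Z{\left(U,C \right)} = -7$ ($Z{\left(U,C \right)} = \left(-1\right) 7 = -7$)
$\left(36 + Z{\left(-4,-6 \right)}\right) \left(-10\right) = \left(36 - 7\right) \left(-10\right) = 29 \left(-10\right) = -290$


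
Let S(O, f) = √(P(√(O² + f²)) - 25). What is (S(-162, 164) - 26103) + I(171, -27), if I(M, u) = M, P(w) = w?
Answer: -25932 + √(-25 + 2*√13285) ≈ -25918.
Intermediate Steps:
S(O, f) = √(-25 + √(O² + f²)) (S(O, f) = √(√(O² + f²) - 25) = √(-25 + √(O² + f²)))
(S(-162, 164) - 26103) + I(171, -27) = (√(-25 + √((-162)² + 164²)) - 26103) + 171 = (√(-25 + √(26244 + 26896)) - 26103) + 171 = (√(-25 + √53140) - 26103) + 171 = (√(-25 + 2*√13285) - 26103) + 171 = (-26103 + √(-25 + 2*√13285)) + 171 = -25932 + √(-25 + 2*√13285)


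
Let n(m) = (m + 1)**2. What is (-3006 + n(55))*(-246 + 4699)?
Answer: 578890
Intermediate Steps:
n(m) = (1 + m)**2
(-3006 + n(55))*(-246 + 4699) = (-3006 + (1 + 55)**2)*(-246 + 4699) = (-3006 + 56**2)*4453 = (-3006 + 3136)*4453 = 130*4453 = 578890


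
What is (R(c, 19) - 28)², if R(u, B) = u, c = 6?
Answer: 484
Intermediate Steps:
(R(c, 19) - 28)² = (6 - 28)² = (-22)² = 484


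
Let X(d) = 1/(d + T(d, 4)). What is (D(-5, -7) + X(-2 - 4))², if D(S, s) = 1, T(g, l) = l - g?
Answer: 25/16 ≈ 1.5625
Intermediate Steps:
X(d) = ¼ (X(d) = 1/(d + (4 - d)) = 1/4 = ¼)
(D(-5, -7) + X(-2 - 4))² = (1 + ¼)² = (5/4)² = 25/16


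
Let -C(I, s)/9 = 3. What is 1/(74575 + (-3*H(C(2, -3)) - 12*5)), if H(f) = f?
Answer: 1/74596 ≈ 1.3406e-5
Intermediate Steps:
C(I, s) = -27 (C(I, s) = -9*3 = -27)
1/(74575 + (-3*H(C(2, -3)) - 12*5)) = 1/(74575 + (-3*(-27) - 12*5)) = 1/(74575 + (81 - 60)) = 1/(74575 + 21) = 1/74596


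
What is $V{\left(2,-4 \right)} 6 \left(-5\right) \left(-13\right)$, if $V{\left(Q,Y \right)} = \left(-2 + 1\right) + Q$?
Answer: $390$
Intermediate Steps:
$V{\left(Q,Y \right)} = -1 + Q$
$V{\left(2,-4 \right)} 6 \left(-5\right) \left(-13\right) = \left(-1 + 2\right) 6 \left(-5\right) \left(-13\right) = 1 \cdot 6 \left(-5\right) \left(-13\right) = 6 \left(-5\right) \left(-13\right) = \left(-30\right) \left(-13\right) = 390$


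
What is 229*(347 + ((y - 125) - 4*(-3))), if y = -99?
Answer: 30915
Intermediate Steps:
229*(347 + ((y - 125) - 4*(-3))) = 229*(347 + ((-99 - 125) - 4*(-3))) = 229*(347 + (-224 + 12)) = 229*(347 - 212) = 229*135 = 30915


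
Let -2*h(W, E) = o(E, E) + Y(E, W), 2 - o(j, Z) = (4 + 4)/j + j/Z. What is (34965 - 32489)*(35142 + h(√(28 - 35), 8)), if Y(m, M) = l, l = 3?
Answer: 87007878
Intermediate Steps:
o(j, Z) = 2 - 8/j - j/Z (o(j, Z) = 2 - ((4 + 4)/j + j/Z) = 2 - (8/j + j/Z) = 2 + (-8/j - j/Z) = 2 - 8/j - j/Z)
Y(m, M) = 3
h(W, E) = -2 + 4/E (h(W, E) = -((2 - 8/E - E/E) + 3)/2 = -((2 - 8/E - 1) + 3)/2 = -((1 - 8/E) + 3)/2 = -(4 - 8/E)/2 = -2 + 4/E)
(34965 - 32489)*(35142 + h(√(28 - 35), 8)) = (34965 - 32489)*(35142 + (-2 + 4/8)) = 2476*(35142 + (-2 + 4*(⅛))) = 2476*(35142 + (-2 + ½)) = 2476*(35142 - 3/2) = 2476*(70281/2) = 87007878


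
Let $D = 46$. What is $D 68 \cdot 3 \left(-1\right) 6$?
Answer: $-56304$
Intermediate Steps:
$D 68 \cdot 3 \left(-1\right) 6 = 46 \cdot 68 \cdot 3 \left(-1\right) 6 = 3128 \left(\left(-3\right) 6\right) = 3128 \left(-18\right) = -56304$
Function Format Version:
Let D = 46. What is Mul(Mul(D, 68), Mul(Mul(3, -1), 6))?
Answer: -56304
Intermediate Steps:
Mul(Mul(D, 68), Mul(Mul(3, -1), 6)) = Mul(Mul(46, 68), Mul(Mul(3, -1), 6)) = Mul(3128, Mul(-3, 6)) = Mul(3128, -18) = -56304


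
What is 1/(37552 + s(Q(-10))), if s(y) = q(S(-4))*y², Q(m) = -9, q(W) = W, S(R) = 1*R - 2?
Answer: 1/37066 ≈ 2.6979e-5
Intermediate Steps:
S(R) = -2 + R (S(R) = R - 2 = -2 + R)
s(y) = -6*y² (s(y) = (-2 - 4)*y² = -6*y²)
1/(37552 + s(Q(-10))) = 1/(37552 - 6*(-9)²) = 1/(37552 - 6*81) = 1/(37552 - 486) = 1/37066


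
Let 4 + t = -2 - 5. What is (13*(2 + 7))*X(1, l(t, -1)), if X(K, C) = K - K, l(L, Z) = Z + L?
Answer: 0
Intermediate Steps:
t = -11 (t = -4 + (-2 - 5) = -4 - 7 = -11)
l(L, Z) = L + Z
X(K, C) = 0
(13*(2 + 7))*X(1, l(t, -1)) = (13*(2 + 7))*0 = (13*9)*0 = 117*0 = 0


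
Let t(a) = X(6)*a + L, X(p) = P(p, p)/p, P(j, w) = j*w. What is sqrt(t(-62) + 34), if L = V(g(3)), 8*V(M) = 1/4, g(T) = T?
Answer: I*sqrt(21630)/8 ≈ 18.384*I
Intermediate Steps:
V(M) = 1/32 (V(M) = (1/8)/4 = (1/8)*(1/4) = 1/32)
L = 1/32 ≈ 0.031250
X(p) = p (X(p) = (p*p)/p = p**2/p = p)
t(a) = 1/32 + 6*a (t(a) = 6*a + 1/32 = 1/32 + 6*a)
sqrt(t(-62) + 34) = sqrt((1/32 + 6*(-62)) + 34) = sqrt((1/32 - 372) + 34) = sqrt(-11903/32 + 34) = sqrt(-10815/32) = I*sqrt(21630)/8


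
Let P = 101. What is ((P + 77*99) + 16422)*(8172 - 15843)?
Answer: -185223966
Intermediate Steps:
((P + 77*99) + 16422)*(8172 - 15843) = ((101 + 77*99) + 16422)*(8172 - 15843) = ((101 + 7623) + 16422)*(-7671) = (7724 + 16422)*(-7671) = 24146*(-7671) = -185223966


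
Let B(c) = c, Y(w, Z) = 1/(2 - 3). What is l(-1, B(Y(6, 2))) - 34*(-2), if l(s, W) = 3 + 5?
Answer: 76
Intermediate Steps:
Y(w, Z) = -1 (Y(w, Z) = 1/(-1) = -1)
l(s, W) = 8
l(-1, B(Y(6, 2))) - 34*(-2) = 8 - 34*(-2) = 8 + 68 = 76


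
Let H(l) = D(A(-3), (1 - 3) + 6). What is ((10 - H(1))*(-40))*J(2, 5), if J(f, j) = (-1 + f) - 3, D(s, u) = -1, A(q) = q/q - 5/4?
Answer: 880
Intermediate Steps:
A(q) = -1/4 (A(q) = 1 - 5*1/4 = 1 - 5/4 = -1/4)
H(l) = -1
J(f, j) = -4 + f
((10 - H(1))*(-40))*J(2, 5) = ((10 - 1*(-1))*(-40))*(-4 + 2) = ((10 + 1)*(-40))*(-2) = (11*(-40))*(-2) = -440*(-2) = 880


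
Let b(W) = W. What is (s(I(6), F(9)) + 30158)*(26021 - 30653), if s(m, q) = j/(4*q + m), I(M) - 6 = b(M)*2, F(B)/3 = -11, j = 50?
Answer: -2654106664/19 ≈ -1.3969e+8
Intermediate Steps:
F(B) = -33 (F(B) = 3*(-11) = -33)
I(M) = 6 + 2*M (I(M) = 6 + M*2 = 6 + 2*M)
s(m, q) = 50/(m + 4*q) (s(m, q) = 50/(4*q + m) = 50/(m + 4*q))
(s(I(6), F(9)) + 30158)*(26021 - 30653) = (50/((6 + 2*6) + 4*(-33)) + 30158)*(26021 - 30653) = (50/((6 + 12) - 132) + 30158)*(-4632) = (50/(18 - 132) + 30158)*(-4632) = (50/(-114) + 30158)*(-4632) = (50*(-1/114) + 30158)*(-4632) = (-25/57 + 30158)*(-4632) = (1718981/57)*(-4632) = -2654106664/19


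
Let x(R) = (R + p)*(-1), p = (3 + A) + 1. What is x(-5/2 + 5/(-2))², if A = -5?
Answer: 36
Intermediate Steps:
p = -1 (p = (3 - 5) + 1 = -2 + 1 = -1)
x(R) = 1 - R (x(R) = (R - 1)*(-1) = (-1 + R)*(-1) = 1 - R)
x(-5/2 + 5/(-2))² = (1 - (-5/2 + 5/(-2)))² = (1 - (-5*½ + 5*(-½)))² = (1 - (-5/2 - 5/2))² = (1 - 1*(-5))² = (1 + 5)² = 6² = 36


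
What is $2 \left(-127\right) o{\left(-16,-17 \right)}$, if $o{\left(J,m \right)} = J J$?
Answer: $-65024$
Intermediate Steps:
$o{\left(J,m \right)} = J^{2}$
$2 \left(-127\right) o{\left(-16,-17 \right)} = 2 \left(-127\right) \left(-16\right)^{2} = \left(-254\right) 256 = -65024$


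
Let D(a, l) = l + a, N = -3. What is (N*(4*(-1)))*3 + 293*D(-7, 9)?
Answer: 622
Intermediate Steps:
D(a, l) = a + l
(N*(4*(-1)))*3 + 293*D(-7, 9) = -12*(-1)*3 + 293*(-7 + 9) = -3*(-4)*3 + 293*2 = 12*3 + 586 = 36 + 586 = 622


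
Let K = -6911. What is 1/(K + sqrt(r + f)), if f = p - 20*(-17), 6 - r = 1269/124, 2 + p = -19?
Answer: -856964/5922439173 - 2*sqrt(1209961)/5922439173 ≈ -0.00014507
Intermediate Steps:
p = -21 (p = -2 - 19 = -21)
r = -525/124 (r = 6 - 1269/124 = -525/124 ≈ -4.2339)
f = 319 (f = -21 - 20*(-17) = -21 + 340 = 319)
1/(K + sqrt(r + f)) = 1/(-6911 + sqrt(-525/124 + 319)) = 1/(-6911 + sqrt(39031/124)) = 1/(-6911 + sqrt(1209961)/62)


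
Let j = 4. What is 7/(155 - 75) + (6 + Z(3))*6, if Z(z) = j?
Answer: 4807/80 ≈ 60.088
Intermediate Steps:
Z(z) = 4
7/(155 - 75) + (6 + Z(3))*6 = 7/(155 - 75) + (6 + 4)*6 = 7/80 + 10*6 = (1/80)*7 + 60 = 7/80 + 60 = 4807/80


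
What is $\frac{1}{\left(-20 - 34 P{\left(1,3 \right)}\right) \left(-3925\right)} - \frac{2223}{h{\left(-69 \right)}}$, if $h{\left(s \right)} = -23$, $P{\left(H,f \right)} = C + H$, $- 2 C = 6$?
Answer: $\frac{418813177}{4333200} \approx 96.652$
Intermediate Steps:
$C = -3$ ($C = \left(- \frac{1}{2}\right) 6 = -3$)
$P{\left(H,f \right)} = -3 + H$
$\frac{1}{\left(-20 - 34 P{\left(1,3 \right)}\right) \left(-3925\right)} - \frac{2223}{h{\left(-69 \right)}} = \frac{1}{\left(-20 - 34 \left(-3 + 1\right)\right) \left(-3925\right)} - \frac{2223}{-23} = \frac{1}{-20 - -68} \left(- \frac{1}{3925}\right) - - \frac{2223}{23} = \frac{1}{-20 + 68} \left(- \frac{1}{3925}\right) + \frac{2223}{23} = \frac{1}{48} \left(- \frac{1}{3925}\right) + \frac{2223}{23} = - \frac{1}{188400} + \frac{2223}{23} = \frac{418813177}{4333200}$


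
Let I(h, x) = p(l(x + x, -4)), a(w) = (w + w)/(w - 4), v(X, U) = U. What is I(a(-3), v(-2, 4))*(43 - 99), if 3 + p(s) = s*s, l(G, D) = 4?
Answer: -728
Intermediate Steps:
p(s) = -3 + s² (p(s) = -3 + s*s = -3 + s²)
a(w) = 2*w/(-4 + w) (a(w) = (2*w)/(-4 + w) = 2*w/(-4 + w))
I(h, x) = 13 (I(h, x) = -3 + 4² = -3 + 16 = 13)
I(a(-3), v(-2, 4))*(43 - 99) = 13*(43 - 99) = 13*(-56) = -728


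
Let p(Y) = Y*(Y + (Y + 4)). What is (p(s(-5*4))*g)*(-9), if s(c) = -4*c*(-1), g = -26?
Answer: 2920320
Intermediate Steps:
s(c) = 4*c
p(Y) = Y*(4 + 2*Y) (p(Y) = Y*(Y + (4 + Y)) = Y*(4 + 2*Y))
(p(s(-5*4))*g)*(-9) = ((2*(4*(-5*4))*(2 + 4*(-5*4)))*(-26))*(-9) = ((2*(4*(-20))*(2 + 4*(-20)))*(-26))*(-9) = ((2*(-80)*(2 - 80))*(-26))*(-9) = ((2*(-80)*(-78))*(-26))*(-9) = (12480*(-26))*(-9) = -324480*(-9) = 2920320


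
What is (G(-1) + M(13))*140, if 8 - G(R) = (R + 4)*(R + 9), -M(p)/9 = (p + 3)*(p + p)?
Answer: -526400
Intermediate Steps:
M(p) = -18*p*(3 + p) (M(p) = -9*(p + 3)*(p + p) = -9*(3 + p)*2*p = -18*p*(3 + p))
G(R) = 8 - (4 + R)*(9 + R) (G(R) = 8 - (R + 4)*(R + 9) = 8 - (4 + R)*(9 + R))
(G(-1) + M(13))*140 = ((-28 - 1*(-1)² - 13*(-1)) - 18*13*(3 + 13))*140 = ((-28 - 1*1 + 13) - 18*13*16)*140 = ((-28 - 1 + 13) - 3744)*140 = (-16 - 3744)*140 = -3760*140 = -526400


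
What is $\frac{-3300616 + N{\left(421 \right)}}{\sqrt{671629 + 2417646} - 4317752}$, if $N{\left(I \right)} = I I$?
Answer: $\frac{4495319551000}{6214326414743} + \frac{5205625 \sqrt{123571}}{6214326414743} \approx 0.72367$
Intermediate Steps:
$N{\left(I \right)} = I^{2}$
$\frac{-3300616 + N{\left(421 \right)}}{\sqrt{671629 + 2417646} - 4317752} = \frac{-3300616 + 421^{2}}{\sqrt{671629 + 2417646} - 4317752} = \frac{-3300616 + 177241}{\sqrt{3089275} - 4317752} = - \frac{3123375}{5 \sqrt{123571} - 4317752} = - \frac{3123375}{-4317752 + 5 \sqrt{123571}}$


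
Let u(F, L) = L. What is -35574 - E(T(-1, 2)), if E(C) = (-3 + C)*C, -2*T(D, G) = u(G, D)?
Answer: -142291/4 ≈ -35573.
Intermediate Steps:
T(D, G) = -D/2
E(C) = C*(-3 + C)
-35574 - E(T(-1, 2)) = -35574 - (-½*(-1))*(-3 - ½*(-1)) = -35574 - (-3 + ½)/2 = -35574 - (-5)/(2*2) = -35574 - 1*(-5/4) = -35574 + 5/4 = -142291/4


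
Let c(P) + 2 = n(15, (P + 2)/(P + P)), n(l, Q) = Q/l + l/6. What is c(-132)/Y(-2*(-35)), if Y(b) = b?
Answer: 211/27720 ≈ 0.0076118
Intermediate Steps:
n(l, Q) = l/6 + Q/l (n(l, Q) = Q/l + l*(⅙) = Q/l + l/6 = l/6 + Q/l)
c(P) = ½ + (2 + P)/(30*P) (c(P) = -2 + ((⅙)*15 + ((P + 2)/(P + P))/15) = -2 + (5/2 + ((2 + P)/((2*P)))*(1/15)) = -2 + (5/2 + ((2 + P)*(1/(2*P)))*(1/15)) = -2 + (5/2 + ((2 + P)/(2*P))*(1/15)) = -2 + (5/2 + (2 + P)/(30*P)) = ½ + (2 + P)/(30*P))
c(-132)/Y(-2*(-35)) = ((1/15)*(1 + 8*(-132))/(-132))/((-2*(-35))) = ((1/15)*(-1/132)*(1 - 1056))/70 = ((1/15)*(-1/132)*(-1055))*(1/70) = (211/396)*(1/70) = 211/27720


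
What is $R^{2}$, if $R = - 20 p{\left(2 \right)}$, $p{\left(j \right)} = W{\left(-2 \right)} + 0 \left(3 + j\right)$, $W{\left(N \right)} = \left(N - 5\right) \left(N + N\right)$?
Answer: $313600$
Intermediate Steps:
$W{\left(N \right)} = 2 N \left(-5 + N\right)$ ($W{\left(N \right)} = \left(-5 + N\right) 2 N = 2 N \left(-5 + N\right)$)
$p{\left(j \right)} = 28$ ($p{\left(j \right)} = 2 \left(-2\right) \left(-5 - 2\right) + 0 \left(3 + j\right) = 2 \left(-2\right) \left(-7\right) + 0 = 28 + 0 = 28$)
$R = -560$ ($R = \left(-20\right) 28 = -560$)
$R^{2} = \left(-560\right)^{2} = 313600$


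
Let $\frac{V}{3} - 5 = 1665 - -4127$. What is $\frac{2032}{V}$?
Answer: $\frac{2032}{17391} \approx 0.11684$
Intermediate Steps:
$V = 17391$ ($V = 15 + 3 \left(1665 - -4127\right) = 15 + 3 \left(1665 + 4127\right) = 15 + 3 \cdot 5792 = 15 + 17376 = 17391$)
$\frac{2032}{V} = \frac{2032}{17391}$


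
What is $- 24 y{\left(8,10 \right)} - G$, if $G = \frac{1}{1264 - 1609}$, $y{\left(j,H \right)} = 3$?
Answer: $- \frac{24839}{345} \approx -71.997$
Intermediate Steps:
$G = - \frac{1}{345}$ ($G = \frac{1}{-345} = - \frac{1}{345} \approx -0.0028986$)
$- 24 y{\left(8,10 \right)} - G = \left(-24\right) 3 - - \frac{1}{345} = -72 + \frac{1}{345} = - \frac{24839}{345}$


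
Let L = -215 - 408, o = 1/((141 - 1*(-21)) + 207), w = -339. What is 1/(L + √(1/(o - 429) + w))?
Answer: -98620900/61494484769 - 10*I*√84950221227/61494484769 ≈ -0.0016037 - 4.7396e-5*I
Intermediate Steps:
o = 1/369 (o = 1/((141 + 21) + 207) = 1/(162 + 207) = 1/369 ≈ 0.0027100)
L = -623
1/(L + √(1/(o - 429) + w)) = 1/(-623 + √(1/(1/369 - 429) - 339)) = 1/(-623 + √(1/(-158300/369) - 339)) = 1/(-623 + √(-369/158300 - 339)) = 1/(-623 + √(-53664069/158300)) = 1/(-623 + I*√84950221227/15830)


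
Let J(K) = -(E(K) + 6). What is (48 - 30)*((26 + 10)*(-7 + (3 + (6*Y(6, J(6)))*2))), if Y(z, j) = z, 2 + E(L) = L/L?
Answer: 44064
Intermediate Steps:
E(L) = -1 (E(L) = -2 + L/L = -2 + 1 = -1)
J(K) = -5 (J(K) = -(-1 + 6) = -1*5 = -5)
(48 - 30)*((26 + 10)*(-7 + (3 + (6*Y(6, J(6)))*2))) = (48 - 30)*((26 + 10)*(-7 + (3 + (6*6)*2))) = 18*(36*(-7 + (3 + 36*2))) = 18*(36*(-7 + (3 + 72))) = 18*(36*(-7 + 75)) = 18*(36*68) = 18*2448 = 44064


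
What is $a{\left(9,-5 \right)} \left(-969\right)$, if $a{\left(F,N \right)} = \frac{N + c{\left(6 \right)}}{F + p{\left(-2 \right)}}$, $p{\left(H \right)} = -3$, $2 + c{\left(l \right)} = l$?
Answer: $\frac{323}{2} \approx 161.5$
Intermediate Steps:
$c{\left(l \right)} = -2 + l$
$a{\left(F,N \right)} = \frac{4 + N}{-3 + F}$ ($a{\left(F,N \right)} = \frac{N + \left(-2 + 6\right)}{F - 3} = \frac{N + 4}{-3 + F} = \frac{4 + N}{-3 + F}$)
$a{\left(9,-5 \right)} \left(-969\right) = \frac{4 - 5}{-3 + 9} \left(-969\right) = \frac{1}{6} \left(-1\right) \left(-969\right) = \left(- \frac{1}{6}\right) \left(-969\right) = \frac{323}{2}$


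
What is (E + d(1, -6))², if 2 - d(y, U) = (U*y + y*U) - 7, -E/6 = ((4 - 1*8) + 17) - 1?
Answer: 2601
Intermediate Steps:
E = -72 (E = -6*(((4 - 1*8) + 17) - 1) = -6*(((4 - 8) + 17) - 1) = -6*((-4 + 17) - 1) = -6*(13 - 1) = -6*12 = -72)
d(y, U) = 9 - 2*U*y (d(y, U) = 2 - ((U*y + y*U) - 7) = 2 - ((U*y + U*y) - 7) = 2 - (2*U*y - 7) = 2 - (-7 + 2*U*y) = 2 + (7 - 2*U*y) = 9 - 2*U*y)
(E + d(1, -6))² = (-72 + (9 - 2*(-6)*1))² = (-72 + (9 + 12))² = (-72 + 21)² = (-51)² = 2601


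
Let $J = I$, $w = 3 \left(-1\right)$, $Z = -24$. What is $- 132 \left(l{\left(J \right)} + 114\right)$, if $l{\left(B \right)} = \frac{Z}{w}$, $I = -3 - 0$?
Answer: $-16104$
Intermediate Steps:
$w = -3$
$I = -3$ ($I = -3 + 0 = -3$)
$J = -3$
$l{\left(B \right)} = 8$ ($l{\left(B \right)} = - \frac{24}{-3} = \left(-24\right) \left(- \frac{1}{3}\right) = 8$)
$- 132 \left(l{\left(J \right)} + 114\right) = - 132 \left(8 + 114\right) = \left(-132\right) 122 = -16104$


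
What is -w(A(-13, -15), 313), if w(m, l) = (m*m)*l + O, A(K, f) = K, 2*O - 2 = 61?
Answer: -105857/2 ≈ -52929.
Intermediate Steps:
O = 63/2 (O = 1 + (1/2)*61 = 1 + 61/2 = 63/2 ≈ 31.500)
w(m, l) = 63/2 + l*m**2 (w(m, l) = (m*m)*l + 63/2 = m**2*l + 63/2 = l*m**2 + 63/2 = 63/2 + l*m**2)
-w(A(-13, -15), 313) = -(63/2 + 313*(-13)**2) = -(63/2 + 313*169) = -(63/2 + 52897) = -1*105857/2 = -105857/2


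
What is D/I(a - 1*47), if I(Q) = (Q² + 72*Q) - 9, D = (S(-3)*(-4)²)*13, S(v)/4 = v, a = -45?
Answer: -2496/1831 ≈ -1.3632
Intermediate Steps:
S(v) = 4*v
D = -2496 (D = ((4*(-3))*(-4)²)*13 = -12*16*13 = -192*13 = -2496)
I(Q) = -9 + Q² + 72*Q
D/I(a - 1*47) = -2496/(-9 + (-45 - 1*47)² + 72*(-45 - 1*47)) = -2496/(-9 + (-45 - 47)² + 72*(-45 - 47)) = -2496/(-9 + (-92)² + 72*(-92)) = -2496/(-9 + 8464 - 6624) = -2496/1831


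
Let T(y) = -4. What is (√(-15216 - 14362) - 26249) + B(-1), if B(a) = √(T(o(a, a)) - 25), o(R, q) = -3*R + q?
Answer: -26249 + I*√29 + I*√29578 ≈ -26249.0 + 177.37*I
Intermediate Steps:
o(R, q) = q - 3*R
B(a) = I*√29 (B(a) = √(-4 - 25) = √(-29) = I*√29)
(√(-15216 - 14362) - 26249) + B(-1) = (√(-15216 - 14362) - 26249) + I*√29 = (√(-29578) - 26249) + I*√29 = (I*√29578 - 26249) + I*√29 = (-26249 + I*√29578) + I*√29 = -26249 + I*√29 + I*√29578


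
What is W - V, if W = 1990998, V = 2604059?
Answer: -613061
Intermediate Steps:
W - V = 1990998 - 1*2604059 = 1990998 - 2604059 = -613061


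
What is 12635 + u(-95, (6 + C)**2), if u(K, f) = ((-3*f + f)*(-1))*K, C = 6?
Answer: -14725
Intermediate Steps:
u(K, f) = 2*K*f (u(K, f) = (-2*f*(-1))*K = (2*f)*K = 2*K*f)
12635 + u(-95, (6 + C)**2) = 12635 + 2*(-95)*(6 + 6)**2 = 12635 + 2*(-95)*12**2 = 12635 + 2*(-95)*144 = 12635 - 27360 = -14725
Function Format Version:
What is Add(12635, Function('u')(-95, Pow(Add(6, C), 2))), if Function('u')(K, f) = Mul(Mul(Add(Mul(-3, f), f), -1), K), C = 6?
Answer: -14725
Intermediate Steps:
Function('u')(K, f) = Mul(2, K, f) (Function('u')(K, f) = Mul(Mul(Mul(-2, f), -1), K) = Mul(Mul(2, f), K) = Mul(2, K, f))
Add(12635, Function('u')(-95, Pow(Add(6, C), 2))) = Add(12635, Mul(2, -95, Pow(Add(6, 6), 2))) = Add(12635, Mul(2, -95, Pow(12, 2))) = Add(12635, Mul(2, -95, 144)) = Add(12635, -27360) = -14725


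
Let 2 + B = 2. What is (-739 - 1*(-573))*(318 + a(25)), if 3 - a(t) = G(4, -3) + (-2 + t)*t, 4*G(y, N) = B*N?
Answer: 42164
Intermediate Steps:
B = 0 (B = -2 + 2 = 0)
G(y, N) = 0 (G(y, N) = (0*N)/4 = (¼)*0 = 0)
a(t) = 3 - t*(-2 + t) (a(t) = 3 - (0 + (-2 + t)*t) = 3 - (0 + t*(-2 + t)) = 3 - t*(-2 + t))
(-739 - 1*(-573))*(318 + a(25)) = (-739 - 1*(-573))*(318 + (3 - 1*25² + 2*25)) = (-739 + 573)*(318 + (3 - 1*625 + 50)) = -166*(318 + (3 - 625 + 50)) = -166*(318 - 572) = -166*(-254) = 42164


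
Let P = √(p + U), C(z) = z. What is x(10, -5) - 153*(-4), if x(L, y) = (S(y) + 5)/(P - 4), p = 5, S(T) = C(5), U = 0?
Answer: 6692/11 - 10*√5/11 ≈ 606.33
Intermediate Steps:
S(T) = 5
P = √5 (P = √(5 + 0) = √5 ≈ 2.2361)
x(L, y) = 10/(-4 + √5) (x(L, y) = (5 + 5)/(√5 - 4) = 10/(-4 + √5))
x(10, -5) - 153*(-4) = (-40/11 - 10*√5/11) - 153*(-4) = (-40/11 - 10*√5/11) + 612 = 6692/11 - 10*√5/11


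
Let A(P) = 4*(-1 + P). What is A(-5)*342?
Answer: -8208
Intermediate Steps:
A(P) = -4 + 4*P
A(-5)*342 = (-4 + 4*(-5))*342 = (-4 - 20)*342 = -24*342 = -8208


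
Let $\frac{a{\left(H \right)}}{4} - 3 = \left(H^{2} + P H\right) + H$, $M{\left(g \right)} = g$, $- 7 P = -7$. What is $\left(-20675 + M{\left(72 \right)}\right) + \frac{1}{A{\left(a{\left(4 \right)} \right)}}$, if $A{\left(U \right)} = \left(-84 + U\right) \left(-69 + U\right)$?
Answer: $- \frac{19284407}{936} \approx -20603.0$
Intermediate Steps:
$P = 1$ ($P = \left(- \frac{1}{7}\right) \left(-7\right) = 1$)
$a{\left(H \right)} = 12 + 4 H^{2} + 8 H$ ($a{\left(H \right)} = 12 + 4 \left(\left(H^{2} + 1 H\right) + H\right) = 12 + 4 \left(\left(H^{2} + H\right) + H\right) = 12 + 4 \left(\left(H + H^{2}\right) + H\right) = 12 + 4 \left(H^{2} + 2 H\right) = 12 + \left(4 H^{2} + 8 H\right) = 12 + 4 H^{2} + 8 H$)
$\left(-20675 + M{\left(72 \right)}\right) + \frac{1}{A{\left(a{\left(4 \right)} \right)}} = \left(-20675 + 72\right) + \frac{1}{5796 + \left(12 + 4 \cdot 4^{2} + 8 \cdot 4\right)^{2} - 153 \left(12 + 4 \cdot 4^{2} + 8 \cdot 4\right)} = -20603 + \frac{1}{5796 + \left(12 + 4 \cdot 16 + 32\right)^{2} - 153 \left(12 + 4 \cdot 16 + 32\right)} = -20603 + \frac{1}{5796 + \left(12 + 64 + 32\right)^{2} - 153 \left(12 + 64 + 32\right)} = -20603 + \frac{1}{5796 + 108^{2} - 16524} = -20603 + \frac{1}{5796 + 11664 - 16524} = -20603 + \frac{1}{936} = - \frac{19284407}{936}$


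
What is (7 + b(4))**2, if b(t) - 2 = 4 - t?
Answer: 81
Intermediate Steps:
b(t) = 6 - t (b(t) = 2 + (4 - t) = 6 - t)
(7 + b(4))**2 = (7 + (6 - 1*4))**2 = (7 + (6 - 4))**2 = (7 + 2)**2 = 9**2 = 81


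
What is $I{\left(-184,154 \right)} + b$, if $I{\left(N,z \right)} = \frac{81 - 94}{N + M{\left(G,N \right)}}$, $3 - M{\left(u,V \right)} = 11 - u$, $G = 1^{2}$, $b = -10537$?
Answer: $- \frac{2012554}{191} \approx -10537.0$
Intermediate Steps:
$G = 1$
$M{\left(u,V \right)} = -8 + u$ ($M{\left(u,V \right)} = 3 - \left(11 - u\right) = 3 + \left(-11 + u\right) = -8 + u$)
$I{\left(N,z \right)} = - \frac{13}{-7 + N}$ ($I{\left(N,z \right)} = \frac{81 - 94}{N + \left(-8 + 1\right)} = - \frac{13}{N - 7} = - \frac{13}{-7 + N}$)
$I{\left(-184,154 \right)} + b = - \frac{13}{-7 - 184} - 10537 = - \frac{13}{-191} - 10537 = \left(-13\right) \left(- \frac{1}{191}\right) - 10537 = \frac{13}{191} - 10537 = - \frac{2012554}{191}$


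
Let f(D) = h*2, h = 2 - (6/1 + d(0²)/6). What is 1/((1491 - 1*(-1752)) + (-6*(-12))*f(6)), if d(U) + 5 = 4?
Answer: 1/2691 ≈ 0.00037161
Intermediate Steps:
d(U) = -1 (d(U) = -5 + 4 = -1)
h = -23/6 (h = 2 - (6/1 - 1/6) = 2 - (6*1 - 1*⅙) = 2 - (6 - ⅙) = 2 - 1*35/6 = 2 - 35/6 = -23/6 ≈ -3.8333)
f(D) = -23/3 (f(D) = -23/6*2 = -23/3)
1/((1491 - 1*(-1752)) + (-6*(-12))*f(6)) = 1/((1491 - 1*(-1752)) - 6*(-12)*(-23/3)) = 1/((1491 + 1752) + 72*(-23/3)) = 1/(3243 - 552) = 1/2691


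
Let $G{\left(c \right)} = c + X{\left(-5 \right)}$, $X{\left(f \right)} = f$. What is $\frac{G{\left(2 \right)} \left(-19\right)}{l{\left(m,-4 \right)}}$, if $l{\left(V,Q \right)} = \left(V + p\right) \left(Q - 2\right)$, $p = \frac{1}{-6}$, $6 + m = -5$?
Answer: $\frac{57}{67} \approx 0.85075$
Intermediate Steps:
$m = -11$ ($m = -6 - 5 = -11$)
$p = - \frac{1}{6} \approx -0.16667$
$l{\left(V,Q \right)} = \left(-2 + Q\right) \left(- \frac{1}{6} + V\right)$ ($l{\left(V,Q \right)} = \left(V - \frac{1}{6}\right) \left(Q - 2\right) = \left(- \frac{1}{6} + V\right) \left(-2 + Q\right) = \left(-2 + Q\right) \left(- \frac{1}{6} + V\right)$)
$G{\left(c \right)} = -5 + c$ ($G{\left(c \right)} = c - 5 = -5 + c$)
$\frac{G{\left(2 \right)} \left(-19\right)}{l{\left(m,-4 \right)}} = \frac{\left(-5 + 2\right) \left(-19\right)}{\frac{1}{3} - -22 - - \frac{2}{3} - -44} = \frac{\left(-3\right) \left(-19\right)}{\frac{1}{3} + 22 + \frac{2}{3} + 44} = \frac{57}{67}$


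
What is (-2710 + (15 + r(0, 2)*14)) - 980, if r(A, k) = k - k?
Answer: -3675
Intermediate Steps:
r(A, k) = 0
(-2710 + (15 + r(0, 2)*14)) - 980 = (-2710 + (15 + 0*14)) - 980 = (-2710 + (15 + 0)) - 980 = (-2710 + 15) - 980 = -2695 - 980 = -3675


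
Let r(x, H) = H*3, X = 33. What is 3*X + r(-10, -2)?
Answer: 93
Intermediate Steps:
r(x, H) = 3*H
3*X + r(-10, -2) = 3*33 + 3*(-2) = 99 - 6 = 93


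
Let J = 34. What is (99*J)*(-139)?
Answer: -467874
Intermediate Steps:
(99*J)*(-139) = (99*34)*(-139) = 3366*(-139) = -467874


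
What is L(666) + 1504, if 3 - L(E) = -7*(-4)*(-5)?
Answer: 1647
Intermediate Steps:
L(E) = 143 (L(E) = 3 - (-7*(-4))*(-5) = 3 - 28*(-5) = 3 - 1*(-140) = 3 + 140 = 143)
L(666) + 1504 = 143 + 1504 = 1647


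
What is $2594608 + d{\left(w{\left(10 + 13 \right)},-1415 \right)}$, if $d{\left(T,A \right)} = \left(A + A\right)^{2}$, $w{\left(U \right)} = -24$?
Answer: $10603508$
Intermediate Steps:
$d{\left(T,A \right)} = 4 A^{2}$ ($d{\left(T,A \right)} = \left(2 A\right)^{2} = 4 A^{2}$)
$2594608 + d{\left(w{\left(10 + 13 \right)},-1415 \right)} = 2594608 + 4 \left(-1415\right)^{2} = 2594608 + 4 \cdot 2002225 = 2594608 + 8008900 = 10603508$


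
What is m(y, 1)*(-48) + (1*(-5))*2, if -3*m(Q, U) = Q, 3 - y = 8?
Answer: -90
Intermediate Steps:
y = -5 (y = 3 - 1*8 = 3 - 8 = -5)
m(Q, U) = -Q/3
m(y, 1)*(-48) + (1*(-5))*2 = -1/3*(-5)*(-48) + (1*(-5))*2 = (5/3)*(-48) - 5*2 = -80 - 10 = -90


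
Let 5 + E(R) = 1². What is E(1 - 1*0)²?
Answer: 16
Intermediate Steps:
E(R) = -4 (E(R) = -5 + 1² = -5 + 1 = -4)
E(1 - 1*0)² = (-4)² = 16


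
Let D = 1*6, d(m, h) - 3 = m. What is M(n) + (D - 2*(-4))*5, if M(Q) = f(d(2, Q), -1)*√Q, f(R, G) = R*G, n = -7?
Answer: 70 - 5*I*√7 ≈ 70.0 - 13.229*I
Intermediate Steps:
d(m, h) = 3 + m
f(R, G) = G*R
D = 6
M(Q) = -5*√Q (M(Q) = (-(3 + 2))*√Q = (-1*5)*√Q = -5*√Q)
M(n) + (D - 2*(-4))*5 = -5*I*√7 + (6 - 2*(-4))*5 = -5*I*√7 + (6 + 8)*5 = -5*I*√7 + 14*5 = -5*I*√7 + 70 = 70 - 5*I*√7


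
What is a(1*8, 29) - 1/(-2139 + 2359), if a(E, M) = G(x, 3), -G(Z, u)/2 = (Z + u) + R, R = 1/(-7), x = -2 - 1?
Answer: 433/1540 ≈ 0.28117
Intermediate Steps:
x = -3
R = -1/7 ≈ -0.14286
G(Z, u) = 2/7 - 2*Z - 2*u (G(Z, u) = -2*((Z + u) - 1/7) = -2*(-1/7 + Z + u) = 2/7 - 2*Z - 2*u)
a(E, M) = 2/7 (a(E, M) = 2/7 - 2*(-3) - 2*3 = 2/7 + 6 - 6 = 2/7)
a(1*8, 29) - 1/(-2139 + 2359) = 2/7 - 1/(-2139 + 2359) = 2/7 - 1/220 = 433/1540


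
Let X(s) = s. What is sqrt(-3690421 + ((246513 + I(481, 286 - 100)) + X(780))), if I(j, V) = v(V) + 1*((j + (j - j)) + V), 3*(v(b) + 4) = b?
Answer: I*sqrt(3442403) ≈ 1855.4*I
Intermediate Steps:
v(b) = -4 + b/3
I(j, V) = -4 + j + 4*V/3 (I(j, V) = (-4 + V/3) + 1*((j + (j - j)) + V) = (-4 + V/3) + 1*((j + 0) + V) = (-4 + V/3) + 1*(j + V) = (-4 + V/3) + 1*(V + j) = (-4 + V/3) + (V + j) = -4 + j + 4*V/3)
sqrt(-3690421 + ((246513 + I(481, 286 - 100)) + X(780))) = sqrt(-3690421 + ((246513 + (-4 + 481 + 4*(286 - 100)/3)) + 780)) = sqrt(-3690421 + ((246513 + (-4 + 481 + (4/3)*186)) + 780)) = sqrt(-3690421 + ((246513 + (-4 + 481 + 248)) + 780)) = sqrt(-3690421 + ((246513 + 725) + 780)) = sqrt(-3690421 + (247238 + 780)) = sqrt(-3690421 + 248018) = sqrt(-3442403) = I*sqrt(3442403)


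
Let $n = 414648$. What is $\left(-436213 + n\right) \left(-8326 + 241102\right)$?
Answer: $-5019814440$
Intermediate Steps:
$\left(-436213 + n\right) \left(-8326 + 241102\right) = \left(-436213 + 414648\right) \left(-8326 + 241102\right) = \left(-21565\right) 232776 = -5019814440$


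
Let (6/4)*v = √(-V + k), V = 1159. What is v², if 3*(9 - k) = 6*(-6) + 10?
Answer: -13696/27 ≈ -507.26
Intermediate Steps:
k = 53/3 (k = 9 - (6*(-6) + 10)/3 = 9 - (-36 + 10)/3 = 9 - ⅓*(-26) = 9 + 26/3 = 53/3 ≈ 17.667)
v = 8*I*√642/9 (v = 2*√(-1*1159 + 53/3)/3 = 2*√(-1159 + 53/3)/3 = 2*√(-3424/3)/3 = 2*(4*I*√642/3)/3 = 8*I*√642/9 ≈ 22.522*I)
v² = (8*I*√642/9)² = -13696/27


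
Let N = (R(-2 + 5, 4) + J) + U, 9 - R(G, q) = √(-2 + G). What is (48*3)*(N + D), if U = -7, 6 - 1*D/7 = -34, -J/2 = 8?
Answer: 38160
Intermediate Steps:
J = -16 (J = -2*8 = -16)
R(G, q) = 9 - √(-2 + G)
D = 280 (D = 42 - 7*(-34) = 42 + 238 = 280)
N = -15 (N = ((9 - √(-2 + (-2 + 5))) - 16) - 7 = ((9 - √(-2 + 3)) - 16) - 7 = ((9 - √1) - 16) - 7 = ((9 - 1*1) - 16) - 7 = ((9 - 1) - 16) - 7 = (8 - 16) - 7 = -8 - 7 = -15)
(48*3)*(N + D) = (48*3)*(-15 + 280) = 144*265 = 38160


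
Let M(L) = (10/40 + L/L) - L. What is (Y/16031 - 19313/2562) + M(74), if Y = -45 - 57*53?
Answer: -944402213/11734692 ≈ -80.479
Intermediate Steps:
M(L) = 5/4 - L (M(L) = (10*(1/40) + 1) - L = (1/4 + 1) - L = 5/4 - L)
Y = -3066 (Y = -45 - 3021 = -3066)
(Y/16031 - 19313/2562) + M(74) = (-3066/16031 - 19313/2562) + (5/4 - 1*74) = (-3066*1/16031 - 19313*1/2562) + (5/4 - 74) = (-3066/16031 - 2759/366) - 291/4 = -45351685/5867346 - 291/4 = -944402213/11734692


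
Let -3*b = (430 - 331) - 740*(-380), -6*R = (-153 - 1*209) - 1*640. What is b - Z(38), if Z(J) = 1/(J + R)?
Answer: -57666298/615 ≈ -93766.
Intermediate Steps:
R = 167 (R = -((-153 - 1*209) - 1*640)/6 = -((-153 - 209) - 640)/6 = -(-362 - 640)/6 = -⅙*(-1002) = 167)
Z(J) = 1/(167 + J) (Z(J) = 1/(J + 167) = 1/(167 + J))
b = -281299/3 (b = -((430 - 331) - 740*(-380))/3 = -(99 + 281200)/3 = -⅓*281299 = -281299/3 ≈ -93766.)
b - Z(38) = -281299/3 - 1/(167 + 38) = -281299/3 - 1/205 = -57666298/615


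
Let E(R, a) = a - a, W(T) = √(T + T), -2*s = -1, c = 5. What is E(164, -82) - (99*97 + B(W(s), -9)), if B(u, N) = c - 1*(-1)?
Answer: -9609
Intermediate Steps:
s = ½ (s = -½*(-1) = ½ ≈ 0.50000)
W(T) = √2*√T (W(T) = √(2*T) = √2*√T)
B(u, N) = 6 (B(u, N) = 5 - 1*(-1) = 5 + 1 = 6)
E(R, a) = 0
E(164, -82) - (99*97 + B(W(s), -9)) = 0 - (99*97 + 6) = 0 - (9603 + 6) = 0 - 1*9609 = 0 - 9609 = -9609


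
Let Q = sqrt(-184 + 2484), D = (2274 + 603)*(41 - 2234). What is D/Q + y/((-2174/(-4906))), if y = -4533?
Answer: -11119449/1087 - 6309261*sqrt(23)/230 ≈ -1.4179e+5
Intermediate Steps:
D = -6309261 (D = 2877*(-2193) = -6309261)
Q = 10*sqrt(23) (Q = sqrt(2300) = 10*sqrt(23) ≈ 47.958)
D/Q + y/((-2174/(-4906))) = -6309261*sqrt(23)/230 - 4533/((-2174/(-4906))) = -6309261*sqrt(23)/230 - 4533/((-2174*(-1/4906))) = -6309261*sqrt(23)/230 - 4533/1087/2453 = -6309261*sqrt(23)/230 - 4533*2453/1087 = -6309261*sqrt(23)/230 - 11119449/1087 = -11119449/1087 - 6309261*sqrt(23)/230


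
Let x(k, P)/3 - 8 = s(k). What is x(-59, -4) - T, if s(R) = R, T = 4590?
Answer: -4743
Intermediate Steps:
x(k, P) = 24 + 3*k
x(-59, -4) - T = (24 + 3*(-59)) - 1*4590 = (24 - 177) - 4590 = -153 - 4590 = -4743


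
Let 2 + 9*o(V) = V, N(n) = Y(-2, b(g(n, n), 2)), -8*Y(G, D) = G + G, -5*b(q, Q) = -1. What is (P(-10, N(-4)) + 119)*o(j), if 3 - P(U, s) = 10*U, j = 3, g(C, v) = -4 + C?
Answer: 74/3 ≈ 24.667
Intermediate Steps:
b(q, Q) = 1/5 (b(q, Q) = -1/5*(-1) = 1/5)
Y(G, D) = -G/4 (Y(G, D) = -(G + G)/8 = -G/4)
N(n) = 1/2 (N(n) = -1/4*(-2) = 1/2)
o(V) = -2/9 + V/9
P(U, s) = 3 - 10*U
(P(-10, N(-4)) + 119)*o(j) = ((3 - 10*(-10)) + 119)*(-2/9 + (1/9)*3) = ((3 + 100) + 119)*(-2/9 + 1/3) = (103 + 119)*(1/9) = 222*(1/9) = 74/3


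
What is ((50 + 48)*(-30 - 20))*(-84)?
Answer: 411600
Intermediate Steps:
((50 + 48)*(-30 - 20))*(-84) = (98*(-50))*(-84) = -4900*(-84) = 411600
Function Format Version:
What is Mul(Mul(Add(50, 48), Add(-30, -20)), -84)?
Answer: 411600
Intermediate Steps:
Mul(Mul(Add(50, 48), Add(-30, -20)), -84) = Mul(Mul(98, -50), -84) = Mul(-4900, -84) = 411600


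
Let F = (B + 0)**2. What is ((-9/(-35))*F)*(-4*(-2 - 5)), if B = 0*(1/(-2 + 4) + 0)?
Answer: 0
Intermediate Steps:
B = 0 (B = 0*(1/2 + 0) = 0*(1/2) = 0)
F = 0 (F = (0 + 0)**2 = 0**2 = 0)
((-9/(-35))*F)*(-4*(-2 - 5)) = (-9/(-35)*0)*(-4*(-2 - 5)) = (-9*(-1/35)*0)*(-4*(-7)) = ((9/35)*0)*28 = 0*28 = 0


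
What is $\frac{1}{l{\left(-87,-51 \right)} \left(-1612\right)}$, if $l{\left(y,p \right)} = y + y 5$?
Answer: $\frac{1}{841464} \approx 1.1884 \cdot 10^{-6}$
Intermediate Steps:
$l{\left(y,p \right)} = 6 y$ ($l{\left(y,p \right)} = y + 5 y = 6 y$)
$\frac{1}{l{\left(-87,-51 \right)} \left(-1612\right)} = \frac{1}{6 \left(-87\right) \left(-1612\right)} = \frac{1}{-522} \left(- \frac{1}{1612}\right) = \left(- \frac{1}{522}\right) \left(- \frac{1}{1612}\right) = \frac{1}{841464}$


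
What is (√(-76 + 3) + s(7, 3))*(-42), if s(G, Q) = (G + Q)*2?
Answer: -840 - 42*I*√73 ≈ -840.0 - 358.85*I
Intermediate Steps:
s(G, Q) = 2*G + 2*Q
(√(-76 + 3) + s(7, 3))*(-42) = (√(-76 + 3) + (2*7 + 2*3))*(-42) = (√(-73) + (14 + 6))*(-42) = (I*√73 + 20)*(-42) = (20 + I*√73)*(-42) = -840 - 42*I*√73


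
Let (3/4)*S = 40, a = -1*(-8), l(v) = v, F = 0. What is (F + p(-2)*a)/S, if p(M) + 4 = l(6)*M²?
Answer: 3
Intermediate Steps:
a = 8
S = 160/3 (S = (4/3)*40 = 160/3 ≈ 53.333)
p(M) = -4 + 6*M²
(F + p(-2)*a)/S = (0 + (-4 + 6*(-2)²)*8)/(160/3) = (0 + (-4 + 6*4)*8)*(3/160) = (0 + (-4 + 24)*8)*(3/160) = (0 + 20*8)*(3/160) = (0 + 160)*(3/160) = 160*(3/160) = 3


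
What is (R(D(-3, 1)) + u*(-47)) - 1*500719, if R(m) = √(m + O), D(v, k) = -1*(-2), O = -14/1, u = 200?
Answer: -510119 + 2*I*√3 ≈ -5.1012e+5 + 3.4641*I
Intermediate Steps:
O = -14 (O = -14*1 = -14)
D(v, k) = 2
R(m) = √(-14 + m) (R(m) = √(m - 14) = √(-14 + m))
(R(D(-3, 1)) + u*(-47)) - 1*500719 = (√(-14 + 2) + 200*(-47)) - 1*500719 = (√(-12) - 9400) - 500719 = (2*I*√3 - 9400) - 500719 = (-9400 + 2*I*√3) - 500719 = -510119 + 2*I*√3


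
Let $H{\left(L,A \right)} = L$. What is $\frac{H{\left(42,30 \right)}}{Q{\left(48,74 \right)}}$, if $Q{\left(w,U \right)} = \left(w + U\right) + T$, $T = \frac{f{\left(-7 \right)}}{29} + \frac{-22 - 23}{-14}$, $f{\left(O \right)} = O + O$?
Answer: $\frac{17052}{50641} \approx 0.33672$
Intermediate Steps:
$f{\left(O \right)} = 2 O$
$T = \frac{1109}{406}$ ($T = \frac{2 \left(-7\right)}{29} + \frac{-22 - 23}{-14} = \left(-14\right) \frac{1}{29} + \left(-22 - 23\right) \left(- \frac{1}{14}\right) = - \frac{14}{29} - - \frac{45}{14} = - \frac{14}{29} + \frac{45}{14} = \frac{1109}{406} \approx 2.7315$)
$Q{\left(w,U \right)} = \frac{1109}{406} + U + w$ ($Q{\left(w,U \right)} = \left(w + U\right) + \frac{1109}{406} = \left(U + w\right) + \frac{1109}{406} = \frac{1109}{406} + U + w$)
$\frac{H{\left(42,30 \right)}}{Q{\left(48,74 \right)}} = \frac{42}{\frac{1109}{406} + 74 + 48} = \frac{42}{\frac{50641}{406}} = 42 \cdot \frac{406}{50641} = \frac{17052}{50641}$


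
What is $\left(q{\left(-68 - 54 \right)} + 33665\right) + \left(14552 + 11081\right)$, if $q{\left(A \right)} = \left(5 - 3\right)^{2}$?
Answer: $59302$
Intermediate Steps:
$q{\left(A \right)} = 4$ ($q{\left(A \right)} = 2^{2} = 4$)
$\left(q{\left(-68 - 54 \right)} + 33665\right) + \left(14552 + 11081\right) = \left(4 + 33665\right) + \left(14552 + 11081\right) = 33669 + 25633 = 59302$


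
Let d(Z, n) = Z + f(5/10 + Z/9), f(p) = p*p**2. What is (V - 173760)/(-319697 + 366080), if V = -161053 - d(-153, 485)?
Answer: -2641343/371064 ≈ -7.1183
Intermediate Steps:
f(p) = p**3
d(Z, n) = Z + (1/2 + Z/9)**3 (d(Z, n) = Z + (5/10 + Z/9)**3 = Z + (5*(1/10) + Z*(1/9))**3 = Z + (1/2 + Z/9)**3)
V = -1251263/8 (V = -161053 - (-153 + (9 + 2*(-153))**3/5832) = -161053 - (-153 + (9 - 306)**3/5832) = -161053 - (-153 + (1/5832)*(-297)**3) = -161053 - (-153 + (1/5832)*(-26198073)) = -161053 - (-153 - 35937/8) = -161053 - 1*(-37161/8) = -161053 + 37161/8 = -1251263/8 ≈ -1.5641e+5)
(V - 173760)/(-319697 + 366080) = (-1251263/8 - 173760)/(-319697 + 366080) = -2641343/8/46383 = -2641343/8*1/46383 = -2641343/371064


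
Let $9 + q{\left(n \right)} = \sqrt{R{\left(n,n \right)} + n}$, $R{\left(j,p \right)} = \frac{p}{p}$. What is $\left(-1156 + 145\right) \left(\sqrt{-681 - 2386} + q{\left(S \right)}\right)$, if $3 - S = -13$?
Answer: $9099 - 1011 \sqrt{17} - 1011 i \sqrt{3067} \approx 4930.5 - 55990.0 i$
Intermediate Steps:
$S = 16$ ($S = 3 - -13 = 3 + 13 = 16$)
$R{\left(j,p \right)} = 1$
$q{\left(n \right)} = -9 + \sqrt{1 + n}$
$\left(-1156 + 145\right) \left(\sqrt{-681 - 2386} + q{\left(S \right)}\right) = \left(-1156 + 145\right) \left(\sqrt{-681 - 2386} - \left(9 - \sqrt{1 + 16}\right)\right) = - 1011 \left(\sqrt{-3067} - \left(9 - \sqrt{17}\right)\right) = - 1011 \left(i \sqrt{3067} - \left(9 - \sqrt{17}\right)\right) = - 1011 \left(-9 + \sqrt{17} + i \sqrt{3067}\right) = 9099 - 1011 \sqrt{17} - 1011 i \sqrt{3067}$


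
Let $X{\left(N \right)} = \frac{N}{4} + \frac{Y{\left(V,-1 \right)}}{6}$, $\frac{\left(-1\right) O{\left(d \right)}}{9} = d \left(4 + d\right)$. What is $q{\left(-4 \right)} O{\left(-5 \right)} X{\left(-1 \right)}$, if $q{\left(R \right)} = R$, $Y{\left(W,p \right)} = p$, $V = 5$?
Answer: $-75$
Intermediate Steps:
$O{\left(d \right)} = - 9 d \left(4 + d\right)$
$X{\left(N \right)} = - \frac{1}{6} + \frac{N}{4}$ ($X{\left(N \right)} = \frac{N}{4} - \frac{1}{6} = - \frac{1}{6} + \frac{N}{4}$)
$q{\left(-4 \right)} O{\left(-5 \right)} X{\left(-1 \right)} = - 4 \left(\left(-9\right) \left(-5\right) \left(4 - 5\right)\right) \left(- \frac{1}{6} + \frac{1}{4} \left(-1\right)\right) = - 4 \left(\left(-9\right) \left(-5\right) \left(-1\right)\right) \left(- \frac{1}{6} - \frac{1}{4}\right) = \left(-4\right) \left(-45\right) \left(- \frac{5}{12}\right) = 180 \left(- \frac{5}{12}\right) = -75$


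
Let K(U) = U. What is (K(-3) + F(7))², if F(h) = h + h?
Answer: 121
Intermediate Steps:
F(h) = 2*h
(K(-3) + F(7))² = (-3 + 2*7)² = (-3 + 14)² = 11² = 121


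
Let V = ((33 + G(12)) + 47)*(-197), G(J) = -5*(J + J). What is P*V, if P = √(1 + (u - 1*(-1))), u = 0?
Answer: 7880*√2 ≈ 11144.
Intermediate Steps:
G(J) = -10*J
P = √2 (P = √(1 + (0 - 1*(-1))) = √(1 + (0 + 1)) = √(1 + 1) = √2 ≈ 1.4142)
V = 7880 (V = ((33 - 10*12) + 47)*(-197) = ((33 - 120) + 47)*(-197) = (-87 + 47)*(-197) = -40*(-197) = 7880)
P*V = √2*7880 = 7880*√2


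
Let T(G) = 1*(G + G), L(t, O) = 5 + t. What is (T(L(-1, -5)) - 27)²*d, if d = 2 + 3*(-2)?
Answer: -1444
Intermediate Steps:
T(G) = 2*G (T(G) = 1*(2*G) = 2*G)
d = -4 (d = 2 - 6 = -4)
(T(L(-1, -5)) - 27)²*d = (2*(5 - 1) - 27)²*(-4) = (2*4 - 27)²*(-4) = (8 - 27)²*(-4) = (-19)²*(-4) = 361*(-4) = -1444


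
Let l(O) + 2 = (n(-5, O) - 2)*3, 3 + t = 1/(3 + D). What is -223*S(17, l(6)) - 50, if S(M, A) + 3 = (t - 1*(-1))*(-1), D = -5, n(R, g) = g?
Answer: 123/2 ≈ 61.500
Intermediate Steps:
t = -7/2 (t = -3 + 1/(3 - 5) = -3 + 1/(-2) = -3 - ½ = -7/2 ≈ -3.5000)
l(O) = -8 + 3*O (l(O) = -2 + (O - 2)*3 = -2 + (-2 + O)*3 = -2 + (-6 + 3*O) = -8 + 3*O)
S(M, A) = -½ (S(M, A) = -3 + (-7/2 - 1*(-1))*(-1) = -3 + (-7/2 + 1)*(-1) = -3 - 5/2*(-1) = -3 + 5/2 = -½)
-223*S(17, l(6)) - 50 = -223*(-½) - 50 = 223/2 - 50 = 123/2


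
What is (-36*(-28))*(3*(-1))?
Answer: -3024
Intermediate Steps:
(-36*(-28))*(3*(-1)) = 1008*(-3) = -3024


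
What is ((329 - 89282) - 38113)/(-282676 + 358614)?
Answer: -63533/37969 ≈ -1.6733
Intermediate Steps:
((329 - 89282) - 38113)/(-282676 + 358614) = (-88953 - 38113)/75938 = -127066*1/75938 = -63533/37969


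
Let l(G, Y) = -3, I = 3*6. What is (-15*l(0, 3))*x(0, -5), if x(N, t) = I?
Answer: 810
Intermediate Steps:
I = 18
x(N, t) = 18
(-15*l(0, 3))*x(0, -5) = -15*(-3)*18 = 45*18 = 810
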